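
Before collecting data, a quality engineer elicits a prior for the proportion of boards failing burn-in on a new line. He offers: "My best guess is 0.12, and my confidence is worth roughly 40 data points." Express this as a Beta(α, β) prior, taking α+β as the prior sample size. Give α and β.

α = 4.8, β = 35.2

Under the effective-sample-size interpretation, Beta(α, β) has prior mean α/(α+β) and prior sample size α+β.
So α+β = 40 and α/(α+β) = 0.12, giving α = 0.12·40 = 4.8 and β = 40 − 4.8 = 35.2.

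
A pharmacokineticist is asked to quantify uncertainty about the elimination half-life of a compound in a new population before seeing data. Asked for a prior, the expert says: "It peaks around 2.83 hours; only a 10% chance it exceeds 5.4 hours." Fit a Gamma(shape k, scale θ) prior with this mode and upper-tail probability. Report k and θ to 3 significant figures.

k ≈ 5.58, θ ≈ 0.618

Gamma(k,θ) with k>1 has mode (k−1)θ, so θ = 2.83/(k−1).
Need P(X < 5.4) = 0.9 with θ tied to k this way. Start at k = 2, θ = 2.83: P(X<5.4) ≈ 0.569.
Too low — raise k to concentrate. Iterating converges to k ≈ 5.58.
Then θ = 2.83/(5.58−1) ≈ 0.618.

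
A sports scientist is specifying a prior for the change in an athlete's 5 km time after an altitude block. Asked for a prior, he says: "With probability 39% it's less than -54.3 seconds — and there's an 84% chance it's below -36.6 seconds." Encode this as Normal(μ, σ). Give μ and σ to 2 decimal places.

μ = -50.42, σ = 13.90

For Normal(μ,σ), the p-quantile is μ + z_p·σ. Here z_{0.39} = -0.2793, z_{0.84} = 0.9945.
So -54.3 = μ − 0.2793σ and -36.6 = μ + 0.9945σ.
Subtracting: σ = (-36.6 − -54.3)/(0.9945 − (-0.2793)) = 13.90.
Then μ = -54.3 − (-0.2793)·13.90 = -50.42.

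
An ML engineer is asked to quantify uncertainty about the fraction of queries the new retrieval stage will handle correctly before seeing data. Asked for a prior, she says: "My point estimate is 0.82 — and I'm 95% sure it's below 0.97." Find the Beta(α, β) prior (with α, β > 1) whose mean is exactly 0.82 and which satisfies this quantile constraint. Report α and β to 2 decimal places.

With mean 0.82 fixed, write α = 0.82s, β = 0.18s where s = α+β.
Need P(θ < 0.97) = 0.95 under Beta(0.82s, 0.18s). Normal approximation: (q−m)/√(m(1−m)/s) ≈ z_{0.95} = 1.64, so s ≈ 0.82·0.18·(1.64)²/(0.97−0.82)² = 17.7.
At s = 17.7: P(θ<0.97) ≈ 0.992. Adjusting to match 0.95 gives s ≈ 9.56.
So α = 0.82·9.56 ≈ 7.84, β = 0.18·9.56 ≈ 1.72.

α ≈ 7.84, β ≈ 1.72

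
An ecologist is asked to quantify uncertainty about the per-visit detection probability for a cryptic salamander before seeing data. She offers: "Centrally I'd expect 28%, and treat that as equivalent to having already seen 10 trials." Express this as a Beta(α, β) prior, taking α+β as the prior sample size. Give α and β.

Under the effective-sample-size interpretation, Beta(α, β) has prior mean α/(α+β) and prior sample size α+β.
So α+β = 10 and α/(α+β) = 0.28, giving α = 0.28·10 = 2.8 and β = 10 − 2.8 = 7.2.

α = 2.8, β = 7.2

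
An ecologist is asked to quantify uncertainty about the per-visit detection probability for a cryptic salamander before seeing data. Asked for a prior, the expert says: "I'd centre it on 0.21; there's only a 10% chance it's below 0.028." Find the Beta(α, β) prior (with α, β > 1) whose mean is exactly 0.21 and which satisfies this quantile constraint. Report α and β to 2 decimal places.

α ≈ 1.01, β ≈ 3.79

With mean 0.21 fixed, write α = 0.21s, β = 0.79s where s = α+β.
Need P(θ < 0.028) = 0.1 under Beta(0.21s, 0.79s). Normal approximation: (q−m)/√(m(1−m)/s) ≈ z_{0.1} = -1.28, so s ≈ 0.21·0.79·(-1.28)²/(0.028−0.21)² = 8.2.
At s = 8.2: P(θ<0.028) ≈ 0.033. Adjusting to match 0.1 gives s ≈ 4.80.
So α = 0.21·4.80 ≈ 1.01, β = 0.79·4.80 ≈ 3.79.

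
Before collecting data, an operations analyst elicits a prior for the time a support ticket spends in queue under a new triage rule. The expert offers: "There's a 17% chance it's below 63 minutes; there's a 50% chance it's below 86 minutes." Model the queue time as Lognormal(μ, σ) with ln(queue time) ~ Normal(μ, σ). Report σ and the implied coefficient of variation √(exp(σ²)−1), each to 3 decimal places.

σ ≈ 0.326, CV ≈ 0.335

If T ~ Lognormal(μ,σ) then ln T ~ Normal(μ,σ), so the p-quantile of ln T is μ + z_p·σ.
ln(63) = 4.143 and ln(86) = 4.454; z_{0.17} = -0.9542, z_{0.5} = 0.
σ = (4.454 − 4.143)/(0 − (-0.9542)) = 0.326.
μ = 4.143 − (-0.9542)·0.326 = 4.454.
CV = √(exp(σ²)−1) = √(exp(0.1064)−1) = 0.335.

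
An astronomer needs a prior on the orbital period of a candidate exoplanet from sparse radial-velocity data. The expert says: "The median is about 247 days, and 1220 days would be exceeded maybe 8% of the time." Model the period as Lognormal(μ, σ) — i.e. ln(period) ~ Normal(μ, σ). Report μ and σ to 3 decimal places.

If T ~ Lognormal(μ,σ) then ln T ~ Normal(μ,σ), so the p-quantile of ln T is μ + z_p·σ.
ln(247) = 5.509 and ln(1220) = 7.107; z_{0.5} = 0, z_{0.92} = 1.405.
σ = (7.107 − 5.509)/(1.405 − (0)) = 1.137.
μ = 5.509 − (0)·1.137 = 5.509.

μ ≈ 5.509, σ ≈ 1.137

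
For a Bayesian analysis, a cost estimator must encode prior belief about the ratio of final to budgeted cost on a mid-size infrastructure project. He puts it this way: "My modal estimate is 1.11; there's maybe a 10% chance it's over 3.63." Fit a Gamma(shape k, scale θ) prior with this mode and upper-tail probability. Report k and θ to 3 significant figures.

k ≈ 2.34, θ ≈ 0.826

Gamma(k,θ) with k>1 has mode (k−1)θ, so θ = 1.11/(k−1).
Need P(X < 3.63) = 0.9 with θ tied to k this way. Start at k = 2, θ = 1.11: P(X<3.63) ≈ 0.838.
Too low — raise k to concentrate. Iterating converges to k ≈ 2.34.
Then θ = 1.11/(2.34−1) ≈ 0.826.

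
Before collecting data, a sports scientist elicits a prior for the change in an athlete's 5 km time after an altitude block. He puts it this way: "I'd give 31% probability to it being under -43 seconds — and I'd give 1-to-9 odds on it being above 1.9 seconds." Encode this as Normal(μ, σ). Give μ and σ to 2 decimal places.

μ = -30.47, σ = 25.26

For Normal(μ,σ), the p-quantile is μ + z_p·σ. Here z_{0.31} = -0.4959, z_{0.9} = 1.282.
So -43 = μ − 0.4959σ and 1.9 = μ + 1.282σ.
Subtracting: σ = (1.9 − -43)/(1.282 − (-0.4959)) = 25.26.
Then μ = -43 − (-0.4959)·25.26 = -30.47.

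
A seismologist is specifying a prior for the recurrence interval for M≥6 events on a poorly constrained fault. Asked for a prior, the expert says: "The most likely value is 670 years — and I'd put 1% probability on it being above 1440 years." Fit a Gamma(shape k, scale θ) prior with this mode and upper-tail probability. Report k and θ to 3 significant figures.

Gamma(k,θ) with k>1 has mode (k−1)θ, so θ = 670/(k−1).
Need P(X < 1440) = 0.99 with θ tied to k this way. Start at k = 2, θ = 670: P(X<1440) ≈ 0.633.
Too low — raise k to concentrate. Iterating converges to k ≈ 9.27.
Then θ = 670/(9.27−1) ≈ 81.

k ≈ 9.27, θ ≈ 81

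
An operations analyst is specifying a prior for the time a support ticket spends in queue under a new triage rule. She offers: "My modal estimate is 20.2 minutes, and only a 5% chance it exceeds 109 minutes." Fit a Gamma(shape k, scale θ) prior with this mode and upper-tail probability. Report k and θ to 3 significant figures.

Gamma(k,θ) with k>1 has mode (k−1)θ, so θ = 20.2/(k−1).
Need P(X < 109) = 0.95 with θ tied to k this way. Start at k = 2, θ = 20.2: P(X<109) ≈ 0.971.
Too high — lower k to spread out. Iterating converges to k ≈ 1.83.
Then θ = 20.2/(1.83−1) ≈ 24.4.

k ≈ 1.83, θ ≈ 24.4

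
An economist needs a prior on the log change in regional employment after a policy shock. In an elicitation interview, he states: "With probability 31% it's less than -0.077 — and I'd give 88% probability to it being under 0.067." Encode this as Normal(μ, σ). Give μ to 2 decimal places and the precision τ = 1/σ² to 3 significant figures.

For Normal(μ,σ), the p-quantile is μ + z_p·σ. Here z_{0.31} = -0.4959, z_{0.88} = 1.175.
So -0.077 = μ − 0.4959σ and 0.067 = μ + 1.175σ.
Subtracting: σ = (0.067 − -0.077)/(1.175 − (-0.4959)) = 0.09.
Then μ = -0.077 − (-0.4959)·0.09 = -0.03.
Precision τ = 1/σ² = 1/0.08618² = 135.

μ = -0.03, τ = 135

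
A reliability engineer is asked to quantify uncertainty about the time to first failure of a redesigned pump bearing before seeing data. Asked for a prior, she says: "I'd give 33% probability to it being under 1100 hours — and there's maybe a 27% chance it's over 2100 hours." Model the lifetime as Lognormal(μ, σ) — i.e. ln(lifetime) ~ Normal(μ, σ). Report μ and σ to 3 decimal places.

μ ≈ 7.273, σ ≈ 0.614

If T ~ Lognormal(μ,σ) then ln T ~ Normal(μ,σ), so the p-quantile of ln T is μ + z_p·σ.
ln(1100) = 7.003 and ln(2100) = 7.65; z_{0.33} = -0.4399, z_{0.73} = 0.6128.
σ = (7.65 − 7.003)/(0.6128 − (-0.4399)) = 0.614.
μ = 7.003 − (-0.4399)·0.614 = 7.273.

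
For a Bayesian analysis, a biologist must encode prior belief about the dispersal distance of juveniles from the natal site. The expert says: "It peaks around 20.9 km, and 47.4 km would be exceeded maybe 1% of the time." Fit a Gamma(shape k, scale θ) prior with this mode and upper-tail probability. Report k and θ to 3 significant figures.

Gamma(k,θ) with k>1 has mode (k−1)θ, so θ = 20.9/(k−1).
Need P(X < 47.4) = 0.99 with θ tied to k this way. Start at k = 2, θ = 20.9: P(X<47.4) ≈ 0.662.
Too low — raise k to concentrate. Iterating converges to k ≈ 8.15.
Then θ = 20.9/(8.15−1) ≈ 2.92.

k ≈ 8.15, θ ≈ 2.92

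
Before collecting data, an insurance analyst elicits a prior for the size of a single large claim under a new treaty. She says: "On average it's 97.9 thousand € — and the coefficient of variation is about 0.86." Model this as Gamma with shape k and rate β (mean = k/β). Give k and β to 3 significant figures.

k ≈ 1.35, β ≈ 0.0138

For Gamma(k, rate β): mean = k/β, variance = k/β², so CV = 1/√k.
CV = 0.86, hence k = 1/CV² = 1.35.
Then β = k/mean = 1.35/97.9 = 0.0138.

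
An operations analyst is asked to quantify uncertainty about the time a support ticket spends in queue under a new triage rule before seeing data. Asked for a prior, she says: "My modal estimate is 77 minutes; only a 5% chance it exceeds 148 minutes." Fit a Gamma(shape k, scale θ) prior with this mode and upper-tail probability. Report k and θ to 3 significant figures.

k ≈ 7.51, θ ≈ 11.8

Gamma(k,θ) with k>1 has mode (k−1)θ, so θ = 77/(k−1).
Need P(X < 148) = 0.95 with θ tied to k this way. Start at k = 2, θ = 77: P(X<148) ≈ 0.572.
Too low — raise k to concentrate. Iterating converges to k ≈ 7.51.
Then θ = 77/(7.51−1) ≈ 11.8.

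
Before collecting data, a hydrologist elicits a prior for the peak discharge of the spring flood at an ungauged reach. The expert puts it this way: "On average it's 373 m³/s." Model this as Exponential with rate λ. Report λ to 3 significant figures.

λ ≈ 0.00268

Exponential mean = 1/λ, so λ = 1/373.0 = 0.00268.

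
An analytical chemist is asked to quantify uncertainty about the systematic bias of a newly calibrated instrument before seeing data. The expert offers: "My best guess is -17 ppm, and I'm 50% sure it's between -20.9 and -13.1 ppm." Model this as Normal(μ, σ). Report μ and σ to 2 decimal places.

μ = -17.00, σ = 5.78

A symmetric 50% interval runs μ ± z·σ with z = 0.6745.
Half-width = 3.9, so σ = 3.9/0.6745 = 5.78.
μ is the stated best guess, -17.00.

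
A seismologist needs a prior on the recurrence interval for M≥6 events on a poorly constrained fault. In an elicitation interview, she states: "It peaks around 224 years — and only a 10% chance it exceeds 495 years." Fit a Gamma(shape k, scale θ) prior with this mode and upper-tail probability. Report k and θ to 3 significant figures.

Gamma(k,θ) with k>1 has mode (k−1)θ, so θ = 224/(k−1).
Need P(X < 495) = 0.9 with θ tied to k this way. Start at k = 2, θ = 224: P(X<495) ≈ 0.648.
Too low — raise k to concentrate. Iterating converges to k ≈ 4.06.
Then θ = 224/(4.06−1) ≈ 73.2.

k ≈ 4.06, θ ≈ 73.2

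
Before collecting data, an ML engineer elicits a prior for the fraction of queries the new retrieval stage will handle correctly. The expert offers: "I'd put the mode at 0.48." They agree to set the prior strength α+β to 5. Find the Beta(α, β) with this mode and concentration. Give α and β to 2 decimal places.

α = 2.44, β = 2.56

For α,β > 1 the Beta mode is (α−1)/(α+β−2). With α+β = 5, the mode is (α−1)/3.
Set (α−1)/3 = 0.48 → α = 1 + 0.48·3 = 2.44.
β = 5 − α = 2.56.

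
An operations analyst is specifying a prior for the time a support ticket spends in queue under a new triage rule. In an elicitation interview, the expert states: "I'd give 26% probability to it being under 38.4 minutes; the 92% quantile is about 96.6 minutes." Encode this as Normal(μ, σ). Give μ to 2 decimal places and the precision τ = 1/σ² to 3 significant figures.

For Normal(μ,σ), the p-quantile is μ + z_p·σ. Here z_{0.26} = -0.6433, z_{0.92} = 1.405.
So 38.4 = μ − 0.6433σ and 96.6 = μ + 1.405σ.
Subtracting: σ = (96.6 − 38.4)/(1.405 − (-0.6433)) = 28.41.
Then μ = 38.4 − (-0.6433)·28.41 = 56.68.
Precision τ = 1/σ² = 1/28.41² = 0.00124.

μ = 56.68, τ = 0.00124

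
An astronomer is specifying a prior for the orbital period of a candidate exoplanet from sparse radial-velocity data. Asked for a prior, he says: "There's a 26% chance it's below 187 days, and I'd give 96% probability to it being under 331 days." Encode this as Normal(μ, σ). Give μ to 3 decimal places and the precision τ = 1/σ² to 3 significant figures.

μ = 225.697, τ = 0.000276

For Normal(μ,σ), the p-quantile is μ + z_p·σ. Here z_{0.26} = -0.6433, z_{0.96} = 1.751.
So 187 = μ − 0.6433σ and 331 = μ + 1.751σ.
Subtracting: σ = (331 − 187)/(1.751 − (-0.6433)) = 60.150.
Then μ = 187 − (-0.6433)·60.150 = 225.697.
Precision τ = 1/σ² = 1/60.15² = 0.000276.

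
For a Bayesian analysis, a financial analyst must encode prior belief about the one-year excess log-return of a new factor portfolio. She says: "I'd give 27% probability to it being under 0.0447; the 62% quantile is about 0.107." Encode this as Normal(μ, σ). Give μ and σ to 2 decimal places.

The p-quantile of Normal(μ,σ) is μ + z_p·σ, with z_{0.27} = -0.6128 and z_{0.62} = 0.3055.
Eliminate σ: μ = (z₂·x₁ − z₁·x₂)/(z₂ − z₁) = (0.3055·0.0447 − (-0.6128)·0.107)/0.9183 = 0.09.
Then σ = (x₂ − x₁)/(z₂ − z₁) = (0.107 − 0.0447)/0.9183 = 0.07.

μ = 0.09, σ = 0.07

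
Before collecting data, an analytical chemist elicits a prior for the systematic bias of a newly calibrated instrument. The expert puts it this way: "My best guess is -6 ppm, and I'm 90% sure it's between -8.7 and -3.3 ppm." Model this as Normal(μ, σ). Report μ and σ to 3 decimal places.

μ = -6.000, σ = 1.641

A symmetric 90% interval runs μ ± z·σ with z = 1.645.
Half-width = 2.7, so σ = 2.7/1.645 = 1.641.
μ is the stated best guess, -6.000.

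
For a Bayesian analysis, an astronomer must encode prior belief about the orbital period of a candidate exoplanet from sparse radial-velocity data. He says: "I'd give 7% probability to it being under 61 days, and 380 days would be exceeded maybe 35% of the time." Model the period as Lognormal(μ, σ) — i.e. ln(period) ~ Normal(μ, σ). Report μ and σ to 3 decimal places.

If T ~ Lognormal(μ,σ) then ln T ~ Normal(μ,σ), so the p-quantile of ln T is μ + z_p·σ.
ln(61) = 4.111 and ln(380) = 5.94; z_{0.07} = -1.476, z_{0.65} = 0.3853.
σ = (5.94 − 4.111)/(0.3853 − (-1.476)) = 0.983.
μ = 4.111 − (-1.476)·0.983 = 5.561.

μ ≈ 5.561, σ ≈ 0.983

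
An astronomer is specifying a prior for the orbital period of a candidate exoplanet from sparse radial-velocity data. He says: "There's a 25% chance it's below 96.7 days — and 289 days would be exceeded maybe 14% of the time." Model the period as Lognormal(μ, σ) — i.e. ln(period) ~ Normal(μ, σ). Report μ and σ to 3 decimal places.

If T ~ Lognormal(μ,σ) then ln T ~ Normal(μ,σ), so the p-quantile of ln T is μ + z_p·σ.
ln(96.7) = 4.572 and ln(289) = 5.666; z_{0.25} = -0.6745, z_{0.86} = 1.08.
σ = (5.666 − 4.572)/(1.08 − (-0.6745)) = 0.624.
μ = 4.572 − (-0.6745)·0.624 = 4.992.

μ ≈ 4.992, σ ≈ 0.624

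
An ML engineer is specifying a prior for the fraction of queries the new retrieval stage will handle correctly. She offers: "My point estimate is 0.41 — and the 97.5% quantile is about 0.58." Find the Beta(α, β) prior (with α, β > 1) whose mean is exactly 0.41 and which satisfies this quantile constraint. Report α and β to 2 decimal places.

With mean 0.41 fixed, write α = 0.41s, β = 0.59s where s = α+β.
Need P(θ < 0.58) = 0.975 under Beta(0.41s, 0.59s). Normal approximation: (q−m)/√(m(1−m)/s) ≈ z_{0.975} = 1.96, so s ≈ 0.41·0.59·(1.96)²/(0.58−0.41)² = 32.2.
At s = 32.2: P(θ<0.58) ≈ 0.974. Adjusting to match 0.975 gives s ≈ 32.73.
So α = 0.41·32.73 ≈ 13.42, β = 0.59·32.73 ≈ 19.31.

α ≈ 13.42, β ≈ 19.31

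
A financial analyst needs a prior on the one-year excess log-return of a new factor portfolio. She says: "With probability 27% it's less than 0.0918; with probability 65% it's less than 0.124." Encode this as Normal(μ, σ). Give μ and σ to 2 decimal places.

The p-quantile of Normal(μ,σ) is μ + z_p·σ, with z_{0.27} = -0.6128 and z_{0.65} = 0.3853.
Eliminate σ: μ = (z₂·x₁ − z₁·x₂)/(z₂ − z₁) = (0.3853·0.0918 − (-0.6128)·0.124)/0.9981 = 0.11.
Then σ = (x₂ − x₁)/(z₂ − z₁) = (0.124 − 0.0918)/0.9981 = 0.03.

μ = 0.11, σ = 0.03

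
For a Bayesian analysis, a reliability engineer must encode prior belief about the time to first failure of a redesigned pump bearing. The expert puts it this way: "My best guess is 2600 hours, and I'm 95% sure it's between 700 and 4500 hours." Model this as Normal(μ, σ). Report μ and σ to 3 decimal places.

μ = 2600.000, σ = 969.406

A symmetric 95% interval runs μ ± z·σ with z = 1.96.
Half-width = 1900, so σ = 1900/1.96 = 969.406.
μ is the stated best guess, 2600.000.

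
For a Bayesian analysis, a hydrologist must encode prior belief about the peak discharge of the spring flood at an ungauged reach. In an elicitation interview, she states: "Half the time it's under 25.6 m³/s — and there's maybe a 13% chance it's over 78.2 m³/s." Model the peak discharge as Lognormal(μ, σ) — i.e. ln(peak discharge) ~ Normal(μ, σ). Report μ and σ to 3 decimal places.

μ ≈ 3.243, σ ≈ 0.991

If T ~ Lognormal(μ,σ) then ln T ~ Normal(μ,σ), so the p-quantile of ln T is μ + z_p·σ.
ln(25.6) = 3.243 and ln(78.2) = 4.359; z_{0.5} = 0, z_{0.87} = 1.126.
σ = (4.359 − 3.243)/(1.126 − (0)) = 0.991.
μ = 3.243 − (0)·0.991 = 3.243.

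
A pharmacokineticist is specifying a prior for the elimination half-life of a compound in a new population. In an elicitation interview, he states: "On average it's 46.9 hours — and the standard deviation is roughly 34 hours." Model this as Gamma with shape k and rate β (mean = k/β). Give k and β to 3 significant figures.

k ≈ 1.9, β ≈ 0.0406

For Gamma(k, rate β): mean = k/β, variance = k/β², so CV = 1/√k.
CV = SD/mean = 34/46.9 = 0.7249, hence k = 1/CV² = 1.9.
Then β = k/mean = 1.9/46.9 = 0.0406.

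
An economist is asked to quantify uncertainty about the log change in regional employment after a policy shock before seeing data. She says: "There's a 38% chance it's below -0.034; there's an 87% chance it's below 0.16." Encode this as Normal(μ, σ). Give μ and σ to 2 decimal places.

μ = 0.01, σ = 0.14

For Normal(μ,σ), the p-quantile is μ + z_p·σ. Here z_{0.38} = -0.3055, z_{0.87} = 1.126.
So -0.034 = μ − 0.3055σ and 0.16 = μ + 1.126σ.
Subtracting: σ = (0.16 − -0.034)/(1.126 − (-0.3055)) = 0.14.
Then μ = -0.034 − (-0.3055)·0.14 = 0.01.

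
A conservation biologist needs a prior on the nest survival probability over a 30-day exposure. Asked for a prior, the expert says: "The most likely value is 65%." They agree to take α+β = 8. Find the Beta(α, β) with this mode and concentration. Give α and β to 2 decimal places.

α = 4.90, β = 3.10

For α,β > 1 the Beta mode is (α−1)/(α+β−2). With α+β = 8, the mode is (α−1)/6.
Set (α−1)/6 = 0.65 → α = 1 + 0.65·6 = 4.90.
β = 8 − α = 3.10.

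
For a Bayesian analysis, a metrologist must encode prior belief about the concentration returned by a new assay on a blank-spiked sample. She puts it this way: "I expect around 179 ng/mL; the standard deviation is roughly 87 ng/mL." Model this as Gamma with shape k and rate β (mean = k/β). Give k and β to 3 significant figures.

For Gamma(k, rate β): mean = k/β, variance = k/β², so CV = 1/√k.
CV = SD/mean = 87/179 = 0.486, hence k = 1/CV² = 4.23.
Then β = k/mean = 4.23/179 = 0.0236.

k ≈ 4.23, β ≈ 0.0236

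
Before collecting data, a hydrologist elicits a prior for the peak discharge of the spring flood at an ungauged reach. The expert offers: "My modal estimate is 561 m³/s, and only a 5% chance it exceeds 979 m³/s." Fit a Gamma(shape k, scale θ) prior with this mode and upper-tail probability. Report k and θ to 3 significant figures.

k ≈ 10, θ ≈ 62.3

Gamma(k,θ) with k>1 has mode (k−1)θ, so θ = 561/(k−1).
Need P(X < 979) = 0.95 with θ tied to k this way. Start at k = 2, θ = 561: P(X<979) ≈ 0.521.
Too low — raise k to concentrate. Iterating converges to k ≈ 10.
Then θ = 561/(10−1) ≈ 62.3.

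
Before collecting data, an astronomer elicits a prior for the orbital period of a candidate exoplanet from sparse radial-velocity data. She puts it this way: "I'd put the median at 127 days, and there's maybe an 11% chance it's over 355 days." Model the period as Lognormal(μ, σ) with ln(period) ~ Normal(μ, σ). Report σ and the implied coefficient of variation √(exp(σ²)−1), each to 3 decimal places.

σ ≈ 0.838, CV ≈ 1.009

If T ~ Lognormal(μ,σ) then ln T ~ Normal(μ,σ), so the p-quantile of ln T is μ + z_p·σ.
ln(127) = 4.844 and ln(355) = 5.872; z_{0.5} = 0, z_{0.89} = 1.227.
σ = (5.872 − 4.844)/(1.227 − (0)) = 0.838.
μ = 4.844 − (0)·0.838 = 4.844.
CV = √(exp(σ²)−1) = √(exp(0.7024)−1) = 1.009.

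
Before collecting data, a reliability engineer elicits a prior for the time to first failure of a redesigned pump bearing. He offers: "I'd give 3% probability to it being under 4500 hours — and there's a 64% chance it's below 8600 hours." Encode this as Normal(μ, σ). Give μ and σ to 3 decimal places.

For Normal(μ,σ), the p-quantile is μ + z_p·σ. Here z_{0.03} = -1.881, z_{0.64} = 0.3585.
So 4500 = μ − 1.881σ and 8600 = μ + 0.3585σ.
Subtracting: σ = (8600 − 4500)/(0.3585 − (-1.881)) = 1830.968.
Then μ = 4500 − (-1.881)·1830.968 = 7943.673.

μ = 7943.673, σ = 1830.968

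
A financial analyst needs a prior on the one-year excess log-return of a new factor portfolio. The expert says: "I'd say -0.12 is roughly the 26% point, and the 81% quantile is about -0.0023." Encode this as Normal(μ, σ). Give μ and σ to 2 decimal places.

The p-quantile of Normal(μ,σ) is μ + z_p·σ, with z_{0.26} = -0.6433 and z_{0.81} = 0.8779.
Eliminate σ: μ = (z₂·x₁ − z₁·x₂)/(z₂ − z₁) = (0.8779·-0.12 − (-0.6433)·-0.0023)/1.521 = -0.07.
Then σ = (x₂ − x₁)/(z₂ − z₁) = (-0.0023 − -0.12)/1.521 = 0.08.

μ = -0.07, σ = 0.08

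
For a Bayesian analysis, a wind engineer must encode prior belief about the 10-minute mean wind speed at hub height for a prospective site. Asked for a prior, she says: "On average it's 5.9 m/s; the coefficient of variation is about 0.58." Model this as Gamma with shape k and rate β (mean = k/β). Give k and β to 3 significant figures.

For Gamma(k, rate β): mean = k/β, variance = k/β², so CV = 1/√k.
CV = 0.58, hence k = 1/CV² = 2.97.
Then β = k/mean = 2.97/5.9 = 0.504.

k ≈ 2.97, β ≈ 0.504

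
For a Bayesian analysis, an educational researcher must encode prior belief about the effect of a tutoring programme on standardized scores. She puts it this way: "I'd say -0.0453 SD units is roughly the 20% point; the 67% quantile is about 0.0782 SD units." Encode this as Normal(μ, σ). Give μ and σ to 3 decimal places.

The p-quantile of Normal(μ,σ) is μ + z_p·σ, with z_{0.2} = -0.8416 and z_{0.67} = 0.4399.
Eliminate σ: μ = (z₂·x₁ − z₁·x₂)/(z₂ − z₁) = (0.4399·-0.0453 − (-0.8416)·0.0782)/1.282 = 0.036.
Then σ = (x₂ − x₁)/(z₂ − z₁) = (0.0782 − -0.0453)/1.282 = 0.096.

μ = 0.036, σ = 0.096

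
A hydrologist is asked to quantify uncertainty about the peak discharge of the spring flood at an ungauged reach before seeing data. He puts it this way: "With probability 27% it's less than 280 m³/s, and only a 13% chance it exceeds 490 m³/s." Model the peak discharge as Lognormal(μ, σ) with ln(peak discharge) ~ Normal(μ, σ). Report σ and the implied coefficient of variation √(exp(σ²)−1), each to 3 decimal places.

If T ~ Lognormal(μ,σ) then ln T ~ Normal(μ,σ), so the p-quantile of ln T is μ + z_p·σ.
ln(280) = 5.635 and ln(490) = 6.194; z_{0.27} = -0.6128, z_{0.87} = 1.126.
σ = (6.194 − 5.635)/(1.126 − (-0.6128)) = 0.322.
μ = 5.635 − (-0.6128)·0.322 = 5.832.
CV = √(exp(σ²)−1) = √(exp(0.1035)−1) = 0.330.

σ ≈ 0.322, CV ≈ 0.330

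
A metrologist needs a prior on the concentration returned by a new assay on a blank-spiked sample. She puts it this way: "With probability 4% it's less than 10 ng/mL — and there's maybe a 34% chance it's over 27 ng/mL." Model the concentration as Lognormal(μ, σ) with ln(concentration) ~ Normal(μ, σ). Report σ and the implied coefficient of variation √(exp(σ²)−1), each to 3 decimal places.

σ ≈ 0.459, CV ≈ 0.484

If T ~ Lognormal(μ,σ) then ln T ~ Normal(μ,σ), so the p-quantile of ln T is μ + z_p·σ.
ln(10) = 2.303 and ln(27) = 3.296; z_{0.04} = -1.751, z_{0.66} = 0.4125.
σ = (3.296 − 2.303)/(0.4125 − (-1.751)) = 0.459.
μ = 2.303 − (-1.751)·0.459 = 3.106.
CV = √(exp(σ²)−1) = √(exp(0.2108)−1) = 0.484.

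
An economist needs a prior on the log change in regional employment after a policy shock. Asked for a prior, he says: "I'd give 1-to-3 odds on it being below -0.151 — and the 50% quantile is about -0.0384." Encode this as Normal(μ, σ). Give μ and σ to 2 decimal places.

μ = -0.04, σ = 0.17

The p-quantile of Normal(μ,σ) is μ + z_p·σ, with z_{0.25} = -0.6745 and z_{0.5} = 0.
Eliminate σ: μ = (z₂·x₁ − z₁·x₂)/(z₂ − z₁) = (0·-0.151 − (-0.6745)·-0.0384)/0.6745 = -0.04.
Then σ = (x₂ − x₁)/(z₂ − z₁) = (-0.0384 − -0.151)/0.6745 = 0.17.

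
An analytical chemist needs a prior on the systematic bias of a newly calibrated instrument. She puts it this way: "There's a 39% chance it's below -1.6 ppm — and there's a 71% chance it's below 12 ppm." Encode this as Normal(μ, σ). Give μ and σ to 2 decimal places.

The p-quantile of Normal(μ,σ) is μ + z_p·σ, with z_{0.39} = -0.2793 and z_{0.71} = 0.5534.
Eliminate σ: μ = (z₂·x₁ − z₁·x₂)/(z₂ − z₁) = (0.5534·-1.6 − (-0.2793)·12)/0.8327 = 2.96.
Then σ = (x₂ − x₁)/(z₂ − z₁) = (12 − -1.6)/0.8327 = 16.33.

μ = 2.96, σ = 16.33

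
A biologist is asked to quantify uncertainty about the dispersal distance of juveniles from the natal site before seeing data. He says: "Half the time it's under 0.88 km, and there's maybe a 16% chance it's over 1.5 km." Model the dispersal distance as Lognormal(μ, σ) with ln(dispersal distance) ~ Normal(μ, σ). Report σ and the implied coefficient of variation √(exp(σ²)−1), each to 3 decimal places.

σ ≈ 0.536, CV ≈ 0.577

If T ~ Lognormal(μ,σ) then ln T ~ Normal(μ,σ), so the p-quantile of ln T is μ + z_p·σ.
ln(0.88) = -0.1278 and ln(1.5) = 0.4055; z_{0.5} = 0, z_{0.84} = 0.9945.
σ = (0.4055 − -0.1278)/(0.9945 − (0)) = 0.536.
μ = -0.1278 − (0)·0.536 = -0.128.
CV = √(exp(σ²)−1) = √(exp(0.2876)−1) = 0.577.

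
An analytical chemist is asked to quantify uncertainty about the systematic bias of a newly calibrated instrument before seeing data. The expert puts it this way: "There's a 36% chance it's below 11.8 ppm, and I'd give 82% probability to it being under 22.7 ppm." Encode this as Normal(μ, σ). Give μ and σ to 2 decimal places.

For Normal(μ,σ), the p-quantile is μ + z_p·σ. Here z_{0.36} = -0.3585, z_{0.82} = 0.9154.
So 11.8 = μ − 0.3585σ and 22.7 = μ + 0.9154σ.
Subtracting: σ = (22.7 − 11.8)/(0.9154 − (-0.3585)) = 8.56.
Then μ = 11.8 − (-0.3585)·8.56 = 14.87.

μ = 14.87, σ = 8.56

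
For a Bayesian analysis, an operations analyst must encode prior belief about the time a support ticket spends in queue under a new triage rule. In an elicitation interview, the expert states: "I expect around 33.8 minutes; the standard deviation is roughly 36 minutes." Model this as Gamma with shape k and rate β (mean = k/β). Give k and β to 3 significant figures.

k ≈ 0.882, β ≈ 0.0261

For Gamma(k, rate β): mean = k/β, variance = k/β², so CV = 1/√k.
CV = SD/mean = 36/33.8 = 1.065, hence k = 1/CV² = 0.882.
Then β = k/mean = 0.882/33.8 = 0.0261.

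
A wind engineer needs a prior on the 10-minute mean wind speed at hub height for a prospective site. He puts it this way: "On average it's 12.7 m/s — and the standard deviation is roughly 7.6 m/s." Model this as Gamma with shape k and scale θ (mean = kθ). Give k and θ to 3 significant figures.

For Gamma(k, scale θ): mean = kθ, variance = kθ², so CV = 1/√k.
CV = SD/mean = 7.6/12.7 = 0.5984, hence k = 1/CV² = 2.79.
Then θ = mean/k = 12.7/2.79 = 4.55.

k ≈ 2.79, θ ≈ 4.55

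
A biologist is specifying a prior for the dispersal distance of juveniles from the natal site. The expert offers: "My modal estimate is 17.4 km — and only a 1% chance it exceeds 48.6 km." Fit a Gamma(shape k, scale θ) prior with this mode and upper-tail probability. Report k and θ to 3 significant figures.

k ≈ 5.34, θ ≈ 4.01

Gamma(k,θ) with k>1 has mode (k−1)θ, so θ = 17.4/(k−1).
Need P(X < 48.6) = 0.99 with θ tied to k this way. Start at k = 2, θ = 17.4: P(X<48.6) ≈ 0.768.
Too low — raise k to concentrate. Iterating converges to k ≈ 5.34.
Then θ = 17.4/(5.34−1) ≈ 4.01.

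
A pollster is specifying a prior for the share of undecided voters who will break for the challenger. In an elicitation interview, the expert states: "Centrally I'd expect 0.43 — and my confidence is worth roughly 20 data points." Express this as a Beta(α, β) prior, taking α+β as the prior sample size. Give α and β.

α = 8.6, β = 11.4

Under the effective-sample-size interpretation, Beta(α, β) has prior mean α/(α+β) and prior sample size α+β.
So α+β = 20 and α/(α+β) = 0.43, giving α = 0.43·20 = 8.6 and β = 20 − 8.6 = 11.4.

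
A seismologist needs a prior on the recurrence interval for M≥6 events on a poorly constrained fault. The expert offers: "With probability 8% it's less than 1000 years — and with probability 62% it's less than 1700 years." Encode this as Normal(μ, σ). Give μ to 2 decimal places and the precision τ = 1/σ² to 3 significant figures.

μ = 1574.99, τ = 5.97e-06

The p-quantile of Normal(μ,σ) is μ + z_p·σ, with z_{0.08} = -1.405 and z_{0.62} = 0.3055.
Eliminate σ: μ = (z₂·x₁ − z₁·x₂)/(z₂ − z₁) = (0.3055·1000 − (-1.405)·1700)/1.711 = 1574.99.
Then σ = (x₂ − x₁)/(z₂ − z₁) = (1700 − 1000)/1.711 = 409.22.
Precision τ = 1/σ² = 1/409.2² = 5.97e-06.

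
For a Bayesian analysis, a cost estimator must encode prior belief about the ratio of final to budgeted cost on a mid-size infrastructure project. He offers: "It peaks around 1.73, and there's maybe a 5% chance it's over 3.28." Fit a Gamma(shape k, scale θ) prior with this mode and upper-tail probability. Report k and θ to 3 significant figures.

Gamma(k,θ) with k>1 has mode (k−1)θ, so θ = 1.73/(k−1).
Need P(X < 3.28) = 0.95 with θ tied to k this way. Start at k = 2, θ = 1.73: P(X<3.28) ≈ 0.565.
Too low — raise k to concentrate. Iterating converges to k ≈ 7.79.
Then θ = 1.73/(7.79−1) ≈ 0.255.

k ≈ 7.79, θ ≈ 0.255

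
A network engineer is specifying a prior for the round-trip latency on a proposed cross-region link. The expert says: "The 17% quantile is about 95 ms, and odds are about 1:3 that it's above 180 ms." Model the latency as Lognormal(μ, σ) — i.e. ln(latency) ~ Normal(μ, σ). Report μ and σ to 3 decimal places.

μ ≈ 4.928, σ ≈ 0.392

If T ~ Lognormal(μ,σ) then ln T ~ Normal(μ,σ), so the p-quantile of ln T is μ + z_p·σ.
ln(95) = 4.554 and ln(180) = 5.193; z_{0.17} = -0.9542, z_{0.75} = 0.6745.
σ = (5.193 − 4.554)/(0.6745 − (-0.9542)) = 0.392.
μ = 4.554 − (-0.9542)·0.392 = 4.928.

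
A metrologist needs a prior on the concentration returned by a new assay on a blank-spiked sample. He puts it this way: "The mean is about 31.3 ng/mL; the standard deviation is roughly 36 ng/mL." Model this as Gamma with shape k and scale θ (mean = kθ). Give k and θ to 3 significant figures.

For Gamma(k, scale θ): mean = kθ, variance = kθ², so CV = 1/√k.
CV = SD/mean = 36/31.3 = 1.15, hence k = 1/CV² = 0.756.
Then θ = mean/k = 31.3/0.756 = 41.4.

k ≈ 0.756, θ ≈ 41.4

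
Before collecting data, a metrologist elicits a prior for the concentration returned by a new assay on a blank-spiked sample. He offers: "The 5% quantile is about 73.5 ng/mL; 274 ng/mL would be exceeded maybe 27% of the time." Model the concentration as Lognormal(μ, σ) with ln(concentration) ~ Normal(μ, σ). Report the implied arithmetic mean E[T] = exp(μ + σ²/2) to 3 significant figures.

If T ~ Lognormal(μ,σ) then ln T ~ Normal(μ,σ), so the p-quantile of ln T is μ + z_p·σ.
ln(73.5) = 4.297 and ln(274) = 5.613; z_{0.05} = -1.645, z_{0.73} = 0.6128.
σ = (5.613 − 4.297)/(0.6128 − (-1.645)) = 0.583.
μ = 4.297 − (-1.645)·0.583 = 5.256.
E[T] = exp(μ + σ²/2) = exp(5.256 + 0.1698) = 227 ng/mL.

E[T] ≈ 227 ng/mL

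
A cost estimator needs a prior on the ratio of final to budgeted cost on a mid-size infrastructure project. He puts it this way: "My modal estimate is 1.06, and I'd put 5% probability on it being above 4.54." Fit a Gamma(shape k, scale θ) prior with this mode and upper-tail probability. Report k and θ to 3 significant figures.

Gamma(k,θ) with k>1 has mode (k−1)θ, so θ = 1.06/(k−1).
Need P(X < 4.54) = 0.95 with θ tied to k this way. Start at k = 2, θ = 1.06: P(X<4.54) ≈ 0.927.
Too low — raise k to concentrate. Iterating converges to k ≈ 2.17.
Then θ = 1.06/(2.17−1) ≈ 0.904.

k ≈ 2.17, θ ≈ 0.904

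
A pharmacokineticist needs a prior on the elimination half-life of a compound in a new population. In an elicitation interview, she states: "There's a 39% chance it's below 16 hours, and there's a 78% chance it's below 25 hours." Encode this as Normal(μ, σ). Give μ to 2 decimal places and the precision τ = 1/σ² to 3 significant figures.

For Normal(μ,σ), the p-quantile is μ + z_p·σ. Here z_{0.39} = -0.2793, z_{0.78} = 0.7722.
So 16 = μ − 0.2793σ and 25 = μ + 0.7722σ.
Subtracting: σ = (25 − 16)/(0.7722 − (-0.2793)) = 8.56.
Then μ = 16 − (-0.2793)·8.56 = 18.39.
Precision τ = 1/σ² = 1/8.559² = 0.0137.

μ = 18.39, τ = 0.0137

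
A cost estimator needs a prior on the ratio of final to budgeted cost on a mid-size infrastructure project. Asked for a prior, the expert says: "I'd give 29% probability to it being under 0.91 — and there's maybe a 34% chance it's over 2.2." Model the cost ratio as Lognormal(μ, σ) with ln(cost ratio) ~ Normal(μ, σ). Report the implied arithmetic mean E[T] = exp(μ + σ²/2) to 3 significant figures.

E[T] ≈ 2.29

If T ~ Lognormal(μ,σ) then ln T ~ Normal(μ,σ), so the p-quantile of ln T is μ + z_p·σ.
ln(0.91) = -0.09431 and ln(2.2) = 0.7885; z_{0.29} = -0.5534, z_{0.66} = 0.4125.
σ = (0.7885 − -0.09431)/(0.4125 − (-0.5534)) = 0.914.
μ = -0.09431 − (-0.5534)·0.914 = 0.411.
E[T] = exp(μ + σ²/2) = exp(0.411 + 0.4177) = 2.29.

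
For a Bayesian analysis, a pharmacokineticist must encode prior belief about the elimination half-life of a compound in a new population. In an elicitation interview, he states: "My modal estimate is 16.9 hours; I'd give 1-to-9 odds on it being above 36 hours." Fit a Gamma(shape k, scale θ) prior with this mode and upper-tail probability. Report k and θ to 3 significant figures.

Gamma(k,θ) with k>1 has mode (k−1)θ, so θ = 16.9/(k−1).
Need P(X < 36) = 0.9 with θ tied to k this way. Start at k = 2, θ = 16.9: P(X<36) ≈ 0.628.
Too low — raise k to concentrate. Iterating converges to k ≈ 4.36.
Then θ = 16.9/(4.36−1) ≈ 5.03.

k ≈ 4.36, θ ≈ 5.03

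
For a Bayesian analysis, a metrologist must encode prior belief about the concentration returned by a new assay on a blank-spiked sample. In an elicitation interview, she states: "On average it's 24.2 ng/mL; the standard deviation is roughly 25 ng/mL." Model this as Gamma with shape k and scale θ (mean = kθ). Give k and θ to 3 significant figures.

For Gamma(k, scale θ): mean = kθ, variance = kθ², so CV = 1/√k.
CV = SD/mean = 25/24.2 = 1.033, hence k = 1/CV² = 0.937.
Then θ = mean/k = 24.2/0.937 = 25.8.

k ≈ 0.937, θ ≈ 25.8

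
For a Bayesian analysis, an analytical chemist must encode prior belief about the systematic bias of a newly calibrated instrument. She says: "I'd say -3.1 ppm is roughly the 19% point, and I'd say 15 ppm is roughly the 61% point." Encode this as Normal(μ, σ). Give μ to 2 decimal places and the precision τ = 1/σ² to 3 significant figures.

For Normal(μ,σ), the p-quantile is μ + z_p·σ. Here z_{0.19} = -0.8779, z_{0.61} = 0.2793.
So -3.1 = μ − 0.8779σ and 15 = μ + 0.2793σ.
Subtracting: σ = (15 − -3.1)/(0.2793 − (-0.8779)) = 15.64.
Then μ = -3.1 − (-0.8779)·15.64 = 10.63.
Precision τ = 1/σ² = 1/15.64² = 0.00409.

μ = 10.63, τ = 0.00409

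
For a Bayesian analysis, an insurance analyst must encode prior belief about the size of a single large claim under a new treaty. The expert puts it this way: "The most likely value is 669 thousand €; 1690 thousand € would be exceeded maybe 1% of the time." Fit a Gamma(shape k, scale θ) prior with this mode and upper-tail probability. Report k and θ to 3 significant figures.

k ≈ 6.45, θ ≈ 123

Gamma(k,θ) with k>1 has mode (k−1)θ, so θ = 669/(k−1).
Need P(X < 1690) = 0.99 with θ tied to k this way. Start at k = 2, θ = 669: P(X<1690) ≈ 0.718.
Too low — raise k to concentrate. Iterating converges to k ≈ 6.45.
Then θ = 669/(6.45−1) ≈ 123.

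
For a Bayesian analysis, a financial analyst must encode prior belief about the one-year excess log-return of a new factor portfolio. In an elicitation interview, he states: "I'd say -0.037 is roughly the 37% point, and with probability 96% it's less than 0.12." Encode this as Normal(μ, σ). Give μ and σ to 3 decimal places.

For Normal(μ,σ), the p-quantile is μ + z_p·σ. Here z_{0.37} = -0.3319, z_{0.96} = 1.751.
So -0.037 = μ − 0.3319σ and 0.12 = μ + 1.751σ.
Subtracting: σ = (0.12 − -0.037)/(1.751 − (-0.3319)) = 0.075.
Then μ = -0.037 − (-0.3319)·0.075 = -0.012.

μ = -0.012, σ = 0.075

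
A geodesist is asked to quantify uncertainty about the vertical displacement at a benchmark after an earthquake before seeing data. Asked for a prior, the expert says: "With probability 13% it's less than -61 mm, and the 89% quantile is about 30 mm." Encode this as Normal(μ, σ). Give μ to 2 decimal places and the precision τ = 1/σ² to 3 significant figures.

The p-quantile of Normal(μ,σ) is μ + z_p·σ, with z_{0.13} = -1.126 and z_{0.89} = 1.227.
Eliminate σ: μ = (z₂·x₁ − z₁·x₂)/(z₂ − z₁) = (1.227·-61 − (-1.126)·30)/2.353 = -17.44.
Then σ = (x₂ − x₁)/(z₂ − z₁) = (30 − -61)/2.353 = 38.68.
Precision τ = 1/σ² = 1/38.68² = 0.000669.

μ = -17.44, τ = 0.000669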